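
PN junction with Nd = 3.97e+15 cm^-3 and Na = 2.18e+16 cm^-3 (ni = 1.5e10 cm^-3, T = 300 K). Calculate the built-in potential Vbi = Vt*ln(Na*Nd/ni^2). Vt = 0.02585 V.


Step 1: Compute Na*Nd/ni^2 = 2.18e+16 * 3.97e+15 / (1.5e10)^2 = 3.8465e+11
Step 2: ln(3.8465e+11) = 26.6756
Step 3: Vbi = 0.02585 * 26.6756 = 0.69 V

0.69


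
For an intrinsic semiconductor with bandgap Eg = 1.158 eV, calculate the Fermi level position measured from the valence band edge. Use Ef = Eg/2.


Step 1: For an intrinsic semiconductor, the Fermi level sits at midgap.
Step 2: Ef = Eg / 2 = 1.158 / 2 = 0.579 eV

0.579


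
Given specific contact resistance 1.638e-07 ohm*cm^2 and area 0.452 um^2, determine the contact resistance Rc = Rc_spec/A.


Step 1: Convert area to cm^2: 0.452 um^2 = 4.5200e-09 cm^2
Step 2: Rc = Rc_spec / A = 1.638e-07 / 4.5200e-09
Step 3: Rc = 3.62e+01 ohms

3.62e+01


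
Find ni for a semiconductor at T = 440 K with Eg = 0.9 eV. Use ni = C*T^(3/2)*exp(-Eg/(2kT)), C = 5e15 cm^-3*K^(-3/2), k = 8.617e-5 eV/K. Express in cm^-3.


Step 1: Compute kT = 8.617e-5 * 440 = 0.0379148 eV
Step 2: Exponent = -Eg/(2kT) = -0.9/(2*0.0379148) = -11.86872
Step 3: T^(3/2) = 440^1.5 = 9229.52
Step 4: ni = 5e15 * 9229.52 * exp(-11.86872) = 3.23e+14 cm^-3

3.23e+14


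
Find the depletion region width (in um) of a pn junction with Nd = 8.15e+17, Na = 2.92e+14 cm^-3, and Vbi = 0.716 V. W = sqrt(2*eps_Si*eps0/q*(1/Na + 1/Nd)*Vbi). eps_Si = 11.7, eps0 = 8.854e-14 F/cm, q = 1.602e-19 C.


Step 1: 1/Na + 1/Nd = 1/2.92e+14 + 1/8.15e+17 = 3.42588e-15
Step 2: 2*eps*eps0/q = 2*11.7*8.854e-14/1.602e-19 = 1.293281e+07
Step 3: W^2 = 1.293281e+07 * 3.42588e-15 * 0.716 = 3.17233e-08
Step 4: W = sqrt(3.17233e-08) = 1.781e-04 cm = 1.781 um

1.781


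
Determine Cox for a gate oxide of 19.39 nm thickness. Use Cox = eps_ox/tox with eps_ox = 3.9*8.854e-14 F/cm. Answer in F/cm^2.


Step 1: eps_ox = 3.9 * 8.854e-14 = 3.45306e-13 F/cm
Step 2: tox in cm = 19.39 nm * 1e-7 = 1.9390e-06 cm
Step 3: Cox = 3.45306e-13 / 1.9390e-06 = 1.78e-07 F/cm^2

1.78e-07


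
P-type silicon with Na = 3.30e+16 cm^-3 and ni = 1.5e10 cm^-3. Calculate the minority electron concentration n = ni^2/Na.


Step 1: Majority hole concentration p ≈ Na = 3.30e+16 cm^-3
Step 2: n = ni^2 / Na = (1.5e10)^2 / 3.30e+16
Step 3: n = 6.82e+03 cm^-3

6.82e+03


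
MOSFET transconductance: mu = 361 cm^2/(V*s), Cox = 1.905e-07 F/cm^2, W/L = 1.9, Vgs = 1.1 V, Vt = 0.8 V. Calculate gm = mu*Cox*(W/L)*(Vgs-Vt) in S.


Step 1: Vov = Vgs - Vt = 1.1 - 0.8 = 0.3 V
Step 2: gm = mu * Cox * (W/L) * Vov
Step 3: gm = 361 * 1.905e-07 * 1.9 * 0.3 = 3.92e-05 S

3.92e-05


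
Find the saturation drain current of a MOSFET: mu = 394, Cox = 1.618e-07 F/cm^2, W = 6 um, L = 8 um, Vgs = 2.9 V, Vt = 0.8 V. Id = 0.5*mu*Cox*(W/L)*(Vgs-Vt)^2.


Step 1: Overdrive voltage Vov = Vgs - Vt = 2.9 - 0.8 = 2.1 V
Step 2: W/L = 6/8 = 0.75
Step 3: Id = 0.5 * 394 * 1.618e-07 * 0.75 * 2.1^2
Step 4: Id = 1.05e-04 A

1.05e-04


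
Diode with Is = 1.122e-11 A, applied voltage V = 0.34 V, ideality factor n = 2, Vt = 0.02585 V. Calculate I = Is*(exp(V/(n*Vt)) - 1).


Step 1: V/(n*Vt) = 0.34/(2*0.02585) = 6.5764
Step 2: exp(6.5764) = 7.1795e+02
Step 3: I = 1.122e-11 * (7.1795e+02 - 1) = 8.04e-09 A

8.04e-09


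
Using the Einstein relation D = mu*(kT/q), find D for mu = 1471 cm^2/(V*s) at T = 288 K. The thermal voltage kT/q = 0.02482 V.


Step 1: D = mu * (kT/q)
Step 2: D = 1471 * 0.02482
Step 3: D = 36.51 cm^2/s

36.51


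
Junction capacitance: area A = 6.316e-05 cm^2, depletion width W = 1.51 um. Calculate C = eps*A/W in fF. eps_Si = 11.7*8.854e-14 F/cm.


Step 1: eps_Si = 11.7 * 8.854e-14 = 1.035918e-12 F/cm
Step 2: W in cm = 1.51 * 1e-4 = 1.51e-04 cm
Step 3: C = 1.035918e-12 * 6.316e-05 / 1.51e-04 = 4.333019e-13 F
Step 4: C = 433.3 fF

433.3


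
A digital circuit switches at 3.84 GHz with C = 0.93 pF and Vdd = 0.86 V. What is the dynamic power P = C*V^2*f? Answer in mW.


Step 1: V^2 = 0.86^2 = 0.7396 V^2
Step 2: P = C*V^2*f = 0.93e-12 F * 0.7396 * 3.84e9 Hz
Step 3: P = 2.64125952e-03 W
Step 4: P = 2.641 mW

2.641


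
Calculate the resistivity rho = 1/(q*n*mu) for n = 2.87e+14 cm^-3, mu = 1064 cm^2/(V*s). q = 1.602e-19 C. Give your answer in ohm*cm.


Step 1: sigma = q * n * mu = 1.602e-19 * 2.87e+14 * 1064 = 4.89200e-02 S/cm
Step 2: rho = 1 / sigma = 1 / 4.89200e-02 = 20.44 ohm*cm

20.44


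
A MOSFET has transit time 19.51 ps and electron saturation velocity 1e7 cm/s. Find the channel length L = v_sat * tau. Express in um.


Step 1: tau in seconds = 19.51 ps * 1e-12 = 1.9510e-11 s
Step 2: L = v_sat * tau = 1e7 * 1.9510e-11 = 1.9510e-04 cm
Step 3: L in um = 1.9510e-04 * 1e4 = 1.951 um

1.951


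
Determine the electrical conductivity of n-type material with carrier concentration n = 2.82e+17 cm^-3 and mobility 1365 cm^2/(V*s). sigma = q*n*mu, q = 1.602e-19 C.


Step 1: sigma = q * n * mu
Step 2: sigma = 1.602e-19 * 2.82e+17 * 1365
Step 3: sigma = 6.167e+01 S/cm

6.167e+01


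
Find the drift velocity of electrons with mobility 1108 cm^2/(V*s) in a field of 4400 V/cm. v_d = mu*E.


Step 1: v_d = mu * E
Step 2: v_d = 1108 * 4400 = 4875200
Step 3: v_d = 4.88e+06 cm/s

4.88e+06


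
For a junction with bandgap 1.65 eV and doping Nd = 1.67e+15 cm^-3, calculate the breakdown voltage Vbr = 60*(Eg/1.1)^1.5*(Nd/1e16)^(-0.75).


Step 1: Eg/1.1 = 1.65/1.1 = 1.500000
Step 2: (Eg/1.1)^1.5 = 1.500000^1.5 = 1.837117
Step 3: (Nd/1e16)^(-0.75) = (0.167)^(-0.75) = 3.827918
Step 4: Vbr = 60 * 1.837117 * 3.827918 = 421.9 V

421.9


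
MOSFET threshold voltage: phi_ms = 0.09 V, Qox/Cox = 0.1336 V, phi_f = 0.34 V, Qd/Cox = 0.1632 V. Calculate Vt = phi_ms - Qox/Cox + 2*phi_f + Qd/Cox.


Step 1: Vt = phi_ms - Qox/Cox + 2*phi_f + Qd/Cox
Step 2: Vt = 0.09 - 0.1336 + 2*0.34 + 0.1632
Step 3: Vt = 0.09 - 0.1336 + 0.68 + 0.1632
Step 4: Vt = 0.7996 V

0.7996


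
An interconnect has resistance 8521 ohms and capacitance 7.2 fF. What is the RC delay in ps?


Step 1: tau = R * C
Step 2: tau = 8521 * 7.2 fF = 8521 * 7.2e-15 F
Step 3: tau = 6.13512e-11 s = 61.3512 ps

61.3512


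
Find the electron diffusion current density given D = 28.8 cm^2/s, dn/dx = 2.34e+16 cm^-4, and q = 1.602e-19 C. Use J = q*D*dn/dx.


Step 1: J = q * D * (dn/dx)
Step 2: J = 1.602e-19 * 28.8 * 2.34e+16
Step 3: J = 1.08e-01 A/cm^2

1.08e-01


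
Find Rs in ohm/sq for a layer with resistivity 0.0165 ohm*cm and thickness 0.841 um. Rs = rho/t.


Step 1: Convert thickness to cm: t = 0.841 um = 8.4100e-05 cm
Step 2: Rs = rho / t = 0.0165 / 8.4100e-05
Step 3: Rs = 196.2 ohm/sq

196.2


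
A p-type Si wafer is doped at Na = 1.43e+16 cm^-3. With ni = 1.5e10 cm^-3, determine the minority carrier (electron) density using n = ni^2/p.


Step 1: Majority hole concentration p ≈ Na = 1.43e+16 cm^-3
Step 2: n = ni^2 / Na = (1.5e10)^2 / 1.43e+16
Step 3: n = 1.57e+04 cm^-3

1.57e+04


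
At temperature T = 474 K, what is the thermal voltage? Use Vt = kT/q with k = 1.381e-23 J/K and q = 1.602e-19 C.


Step 1: kT = 1.381e-23 * 474 = 6.54594e-21 J
Step 2: Vt = kT/q = 6.54594e-21 / 1.602e-19
Step 3: Vt = 0.04086 V

0.04086


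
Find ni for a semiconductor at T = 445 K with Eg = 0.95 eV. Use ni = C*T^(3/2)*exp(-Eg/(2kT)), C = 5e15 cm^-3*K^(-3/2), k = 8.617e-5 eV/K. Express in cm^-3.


Step 1: Compute kT = 8.617e-5 * 445 = 0.03834565 eV
Step 2: Exponent = -Eg/(2kT) = -0.95/(2*0.03834565) = -12.38732
Step 3: T^(3/2) = 445^1.5 = 9387.29
Step 4: ni = 5e15 * 9387.29 * exp(-12.38732) = 1.96e+14 cm^-3

1.96e+14


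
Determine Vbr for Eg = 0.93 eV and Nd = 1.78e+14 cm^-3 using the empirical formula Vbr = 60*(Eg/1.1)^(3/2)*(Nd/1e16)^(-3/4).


Step 1: Eg/1.1 = 0.93/1.1 = 0.845455
Step 2: (Eg/1.1)^1.5 = 0.845455^1.5 = 0.777384
Step 3: (Nd/1e16)^(-0.75) = (0.0178)^(-0.75) = 20.520361
Step 4: Vbr = 60 * 0.777384 * 20.520361 = 957.1 V

957.1


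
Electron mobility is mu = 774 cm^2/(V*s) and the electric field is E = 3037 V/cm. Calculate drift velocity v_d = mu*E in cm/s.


Step 1: v_d = mu * E
Step 2: v_d = 774 * 3037 = 2350638
Step 3: v_d = 2.35e+06 cm/s

2.35e+06


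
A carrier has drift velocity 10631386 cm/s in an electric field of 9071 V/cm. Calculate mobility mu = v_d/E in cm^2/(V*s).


Step 1: mu = v_d / E
Step 2: mu = 10631386 / 9071
Step 3: mu = 1172.02 cm^2/(V*s)

1172.02


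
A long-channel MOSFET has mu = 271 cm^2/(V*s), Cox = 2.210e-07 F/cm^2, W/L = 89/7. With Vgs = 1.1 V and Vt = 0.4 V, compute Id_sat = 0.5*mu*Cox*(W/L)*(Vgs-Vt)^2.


Step 1: Overdrive voltage Vov = Vgs - Vt = 1.1 - 0.4 = 0.7 V
Step 2: W/L = 89/7 = 12.7143
Step 3: Id = 0.5 * 271 * 2.210e-07 * 12.7143 * 0.7^2
Step 4: Id = 1.87e-04 A

1.87e-04


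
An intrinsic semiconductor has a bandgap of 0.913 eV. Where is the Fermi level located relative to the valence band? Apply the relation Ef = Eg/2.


Step 1: For an intrinsic semiconductor, the Fermi level sits at midgap.
Step 2: Ef = Eg / 2 = 0.913 / 2 = 0.4565 eV

0.4565


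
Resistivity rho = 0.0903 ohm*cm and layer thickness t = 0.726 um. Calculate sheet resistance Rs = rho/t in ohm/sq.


Step 1: Convert thickness to cm: t = 0.726 um = 7.2600e-05 cm
Step 2: Rs = rho / t = 0.0903 / 7.2600e-05
Step 3: Rs = 1243.8 ohm/sq

1243.8


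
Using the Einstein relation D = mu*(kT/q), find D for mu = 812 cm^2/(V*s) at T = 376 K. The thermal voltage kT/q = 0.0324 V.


Step 1: D = mu * (kT/q)
Step 2: D = 812 * 0.0324
Step 3: D = 26.31 cm^2/s

26.31


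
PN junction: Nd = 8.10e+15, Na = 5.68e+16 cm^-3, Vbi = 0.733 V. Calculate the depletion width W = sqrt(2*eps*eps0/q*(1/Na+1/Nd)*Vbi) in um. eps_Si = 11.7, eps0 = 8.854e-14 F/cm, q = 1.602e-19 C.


Step 1: 1/Na + 1/Nd = 1/5.68e+16 + 1/8.10e+15 = 1.41062e-16
Step 2: 2*eps*eps0/q = 2*11.7*8.854e-14/1.602e-19 = 1.293281e+07
Step 3: W^2 = 1.293281e+07 * 1.41062e-16 * 0.733 = 1.33723e-09
Step 4: W = sqrt(1.33723e-09) = 3.657e-05 cm = 0.3657 um

0.3657


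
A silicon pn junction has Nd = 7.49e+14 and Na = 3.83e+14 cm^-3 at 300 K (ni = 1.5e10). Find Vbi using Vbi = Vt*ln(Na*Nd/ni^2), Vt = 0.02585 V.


Step 1: Compute Na*Nd/ni^2 = 3.83e+14 * 7.49e+14 / (1.5e10)^2 = 1.2750e+09
Step 2: ln(1.2750e+09) = 20.9662
Step 3: Vbi = 0.02585 * 20.9662 = 0.542 V

0.542


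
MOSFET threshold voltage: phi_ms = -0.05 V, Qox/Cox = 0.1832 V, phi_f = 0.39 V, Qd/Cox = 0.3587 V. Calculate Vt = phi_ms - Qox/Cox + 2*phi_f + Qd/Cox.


Step 1: Vt = phi_ms - Qox/Cox + 2*phi_f + Qd/Cox
Step 2: Vt = -0.05 - 0.1832 + 2*0.39 + 0.3587
Step 3: Vt = -0.05 - 0.1832 + 0.78 + 0.3587
Step 4: Vt = 0.9055 V

0.9055


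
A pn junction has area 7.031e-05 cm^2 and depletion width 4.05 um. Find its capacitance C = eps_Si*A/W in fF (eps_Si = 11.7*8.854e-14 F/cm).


Step 1: eps_Si = 11.7 * 8.854e-14 = 1.035918e-12 F/cm
Step 2: W in cm = 4.05 * 1e-4 = 4.05e-04 cm
Step 3: C = 1.035918e-12 * 7.031e-05 / 4.05e-04 = 1.798405e-13 F
Step 4: C = 179.84 fF

179.84


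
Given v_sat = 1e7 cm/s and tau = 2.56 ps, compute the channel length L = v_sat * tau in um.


Step 1: tau in seconds = 2.56 ps * 1e-12 = 2.5600e-12 s
Step 2: L = v_sat * tau = 1e7 * 2.5600e-12 = 2.5600e-05 cm
Step 3: L in um = 2.5600e-05 * 1e4 = 0.256 um

0.256


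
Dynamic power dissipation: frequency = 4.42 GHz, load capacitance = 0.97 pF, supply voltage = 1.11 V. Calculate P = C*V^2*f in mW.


Step 1: V^2 = 1.11^2 = 1.2321 V^2
Step 2: P = C*V^2*f = 0.97e-12 F * 1.2321 * 4.42e9 Hz
Step 3: P = 5.28250554e-03 W
Step 4: P = 5.283 mW

5.283


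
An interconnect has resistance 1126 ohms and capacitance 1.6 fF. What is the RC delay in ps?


Step 1: tau = R * C
Step 2: tau = 1126 * 1.6 fF = 1126 * 1.6e-15 F
Step 3: tau = 1.8016e-12 s = 1.8016 ps

1.8016


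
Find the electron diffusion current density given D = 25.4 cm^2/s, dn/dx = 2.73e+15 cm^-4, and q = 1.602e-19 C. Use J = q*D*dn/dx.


Step 1: J = q * D * (dn/dx)
Step 2: J = 1.602e-19 * 25.4 * 2.73e+15
Step 3: J = 1.11e-02 A/cm^2

1.11e-02


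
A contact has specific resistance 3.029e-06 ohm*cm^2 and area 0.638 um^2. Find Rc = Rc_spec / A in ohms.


Step 1: Convert area to cm^2: 0.638 um^2 = 6.3800e-09 cm^2
Step 2: Rc = Rc_spec / A = 3.029e-06 / 6.3800e-09
Step 3: Rc = 4.75e+02 ohms

4.75e+02


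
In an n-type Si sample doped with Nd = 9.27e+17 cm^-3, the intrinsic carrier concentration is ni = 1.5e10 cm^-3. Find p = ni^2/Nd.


Step 1: Since Nd >> ni, n ≈ Nd = 9.27e+17 cm^-3
Step 2: p = ni^2 / n = (1.5e10)^2 / 9.27e+17
Step 3: p = 2.25e20 / 9.27e+17 = 2.43e+02 cm^-3

2.43e+02


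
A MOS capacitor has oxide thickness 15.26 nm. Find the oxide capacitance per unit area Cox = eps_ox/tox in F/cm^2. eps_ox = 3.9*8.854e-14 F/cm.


Step 1: eps_ox = 3.9 * 8.854e-14 = 3.45306e-13 F/cm
Step 2: tox in cm = 15.26 nm * 1e-7 = 1.5260e-06 cm
Step 3: Cox = 3.45306e-13 / 1.5260e-06 = 2.26e-07 F/cm^2

2.26e-07


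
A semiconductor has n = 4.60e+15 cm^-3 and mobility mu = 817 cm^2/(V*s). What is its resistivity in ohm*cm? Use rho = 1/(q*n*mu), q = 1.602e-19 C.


Step 1: sigma = q * n * mu = 1.602e-19 * 4.60e+15 * 817 = 6.02064e-01 S/cm
Step 2: rho = 1 / sigma = 1 / 6.02064e-01 = 1.661 ohm*cm

1.661


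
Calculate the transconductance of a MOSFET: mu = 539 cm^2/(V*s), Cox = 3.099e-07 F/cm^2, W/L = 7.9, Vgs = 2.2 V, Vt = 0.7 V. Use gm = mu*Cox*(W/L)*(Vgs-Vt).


Step 1: Vov = Vgs - Vt = 2.2 - 0.7 = 1.5 V
Step 2: gm = mu * Cox * (W/L) * Vov
Step 3: gm = 539 * 3.099e-07 * 7.9 * 1.5 = 1.98e-03 S

1.98e-03


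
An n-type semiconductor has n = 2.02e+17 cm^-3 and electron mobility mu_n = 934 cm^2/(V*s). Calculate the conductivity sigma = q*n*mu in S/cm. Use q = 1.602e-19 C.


Step 1: sigma = q * n * mu
Step 2: sigma = 1.602e-19 * 2.02e+17 * 934
Step 3: sigma = 3.022e+01 S/cm

3.022e+01


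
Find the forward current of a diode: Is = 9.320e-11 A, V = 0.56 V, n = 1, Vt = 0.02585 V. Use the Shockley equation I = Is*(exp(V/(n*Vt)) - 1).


Step 1: V/(n*Vt) = 0.56/(1*0.02585) = 21.6634
Step 2: exp(21.6634) = 2.5603e+09
Step 3: I = 9.320e-11 * (2.5603e+09 - 1) = 2.39e-01 A

2.39e-01


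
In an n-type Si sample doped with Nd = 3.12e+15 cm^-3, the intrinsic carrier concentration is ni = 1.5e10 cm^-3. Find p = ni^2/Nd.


Step 1: Since Nd >> ni, n ≈ Nd = 3.12e+15 cm^-3
Step 2: p = ni^2 / n = (1.5e10)^2 / 3.12e+15
Step 3: p = 2.25e20 / 3.12e+15 = 7.21e+04 cm^-3

7.21e+04


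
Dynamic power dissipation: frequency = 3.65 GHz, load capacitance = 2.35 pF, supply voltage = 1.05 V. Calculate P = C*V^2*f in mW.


Step 1: V^2 = 1.05^2 = 1.1025 V^2
Step 2: P = C*V^2*f = 2.35e-12 F * 1.1025 * 3.65e9 Hz
Step 3: P = 9.45669375e-03 W
Step 4: P = 9.457 mW

9.457


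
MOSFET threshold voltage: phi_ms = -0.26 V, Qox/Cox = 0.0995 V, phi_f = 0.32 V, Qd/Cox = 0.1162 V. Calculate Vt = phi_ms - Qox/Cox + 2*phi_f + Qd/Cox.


Step 1: Vt = phi_ms - Qox/Cox + 2*phi_f + Qd/Cox
Step 2: Vt = -0.26 - 0.0995 + 2*0.32 + 0.1162
Step 3: Vt = -0.26 - 0.0995 + 0.64 + 0.1162
Step 4: Vt = 0.3967 V

0.3967


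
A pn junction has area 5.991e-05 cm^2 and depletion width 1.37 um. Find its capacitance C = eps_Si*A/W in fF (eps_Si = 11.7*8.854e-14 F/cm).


Step 1: eps_Si = 11.7 * 8.854e-14 = 1.035918e-12 F/cm
Step 2: W in cm = 1.37 * 1e-4 = 1.37e-04 cm
Step 3: C = 1.035918e-12 * 5.991e-05 / 1.37e-04 = 4.530062e-13 F
Step 4: C = 453.01 fF

453.01


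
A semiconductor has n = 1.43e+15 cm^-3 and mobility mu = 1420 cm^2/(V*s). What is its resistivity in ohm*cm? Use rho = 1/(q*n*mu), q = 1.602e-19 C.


Step 1: sigma = q * n * mu = 1.602e-19 * 1.43e+15 * 1420 = 3.25302e-01 S/cm
Step 2: rho = 1 / sigma = 1 / 3.25302e-01 = 3.074 ohm*cm

3.074


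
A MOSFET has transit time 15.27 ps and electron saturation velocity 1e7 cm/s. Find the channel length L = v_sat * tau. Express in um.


Step 1: tau in seconds = 15.27 ps * 1e-12 = 1.5270e-11 s
Step 2: L = v_sat * tau = 1e7 * 1.5270e-11 = 1.5270e-04 cm
Step 3: L in um = 1.5270e-04 * 1e4 = 1.527 um

1.527


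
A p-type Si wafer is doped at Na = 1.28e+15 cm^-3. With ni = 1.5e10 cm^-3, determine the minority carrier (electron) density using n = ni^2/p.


Step 1: Majority hole concentration p ≈ Na = 1.28e+15 cm^-3
Step 2: n = ni^2 / Na = (1.5e10)^2 / 1.28e+15
Step 3: n = 1.76e+05 cm^-3

1.76e+05


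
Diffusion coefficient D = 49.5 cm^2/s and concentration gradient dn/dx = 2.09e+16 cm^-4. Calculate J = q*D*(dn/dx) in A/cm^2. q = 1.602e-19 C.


Step 1: J = q * D * (dn/dx)
Step 2: J = 1.602e-19 * 49.5 * 2.09e+16
Step 3: J = 1.66e-01 A/cm^2

1.66e-01


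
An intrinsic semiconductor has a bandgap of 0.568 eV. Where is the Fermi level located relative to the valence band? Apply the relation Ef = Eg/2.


Step 1: For an intrinsic semiconductor, the Fermi level sits at midgap.
Step 2: Ef = Eg / 2 = 0.568 / 2 = 0.284 eV

0.284


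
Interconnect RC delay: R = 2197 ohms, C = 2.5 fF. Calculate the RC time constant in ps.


Step 1: tau = R * C
Step 2: tau = 2197 * 2.5 fF = 2197 * 2.5e-15 F
Step 3: tau = 5.4925e-12 s = 5.4925 ps

5.4925


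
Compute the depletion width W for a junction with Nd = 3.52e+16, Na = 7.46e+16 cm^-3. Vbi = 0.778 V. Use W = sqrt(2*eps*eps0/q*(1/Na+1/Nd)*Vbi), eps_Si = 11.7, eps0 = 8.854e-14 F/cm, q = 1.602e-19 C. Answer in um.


Step 1: 1/Na + 1/Nd = 1/7.46e+16 + 1/3.52e+16 = 4.18139e-17
Step 2: 2*eps*eps0/q = 2*11.7*8.854e-14/1.602e-19 = 1.293281e+07
Step 3: W^2 = 1.293281e+07 * 4.18139e-17 * 0.778 = 4.20720e-10
Step 4: W = sqrt(4.20720e-10) = 2.051e-05 cm = 0.2051 um

0.2051


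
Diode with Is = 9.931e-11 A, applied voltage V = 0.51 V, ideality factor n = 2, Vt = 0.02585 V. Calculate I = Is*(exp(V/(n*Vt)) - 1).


Step 1: V/(n*Vt) = 0.51/(2*0.02585) = 9.8646
Step 2: exp(9.8646) = 1.9237e+04
Step 3: I = 9.931e-11 * (1.9237e+04 - 1) = 1.91e-06 A

1.91e-06


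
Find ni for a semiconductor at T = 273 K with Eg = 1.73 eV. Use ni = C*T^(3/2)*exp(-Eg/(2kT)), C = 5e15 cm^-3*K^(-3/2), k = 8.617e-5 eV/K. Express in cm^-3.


Step 1: Compute kT = 8.617e-5 * 273 = 0.02352441 eV
Step 2: Exponent = -Eg/(2kT) = -1.73/(2*0.02352441) = -36.77032
Step 3: T^(3/2) = 273^1.5 = 4510.70
Step 4: ni = 5e15 * 4510.70 * exp(-36.77032) = 2.42e+03 cm^-3

2.42e+03


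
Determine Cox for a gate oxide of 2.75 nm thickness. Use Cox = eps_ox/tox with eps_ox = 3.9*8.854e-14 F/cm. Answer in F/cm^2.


Step 1: eps_ox = 3.9 * 8.854e-14 = 3.45306e-13 F/cm
Step 2: tox in cm = 2.75 nm * 1e-7 = 2.7500e-07 cm
Step 3: Cox = 3.45306e-13 / 2.7500e-07 = 1.26e-06 F/cm^2

1.26e-06


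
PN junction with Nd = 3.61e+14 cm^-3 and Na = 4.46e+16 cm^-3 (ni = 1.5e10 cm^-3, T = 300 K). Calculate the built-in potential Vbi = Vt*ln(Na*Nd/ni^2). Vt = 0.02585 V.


Step 1: Compute Na*Nd/ni^2 = 4.46e+16 * 3.61e+14 / (1.5e10)^2 = 7.1558e+10
Step 2: ln(7.1558e+10) = 24.9938
Step 3: Vbi = 0.02585 * 24.9938 = 0.646 V

0.646


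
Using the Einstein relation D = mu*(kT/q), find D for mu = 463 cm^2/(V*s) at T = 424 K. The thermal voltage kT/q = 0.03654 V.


Step 1: D = mu * (kT/q)
Step 2: D = 463 * 0.03654
Step 3: D = 16.92 cm^2/s

16.92


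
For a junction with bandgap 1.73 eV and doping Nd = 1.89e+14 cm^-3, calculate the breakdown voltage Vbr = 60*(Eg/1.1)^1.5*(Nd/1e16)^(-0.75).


Step 1: Eg/1.1 = 1.73/1.1 = 1.572727
Step 2: (Eg/1.1)^1.5 = 1.572727^1.5 = 1.972332
Step 3: (Nd/1e16)^(-0.75) = (0.0189)^(-0.75) = 19.617951
Step 4: Vbr = 60 * 1.972332 * 19.617951 = 2321.6 V

2321.6


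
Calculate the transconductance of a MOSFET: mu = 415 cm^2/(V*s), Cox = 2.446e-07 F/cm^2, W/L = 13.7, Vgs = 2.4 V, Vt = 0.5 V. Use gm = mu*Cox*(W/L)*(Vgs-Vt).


Step 1: Vov = Vgs - Vt = 2.4 - 0.5 = 1.9 V
Step 2: gm = mu * Cox * (W/L) * Vov
Step 3: gm = 415 * 2.446e-07 * 13.7 * 1.9 = 2.64e-03 S

2.64e-03


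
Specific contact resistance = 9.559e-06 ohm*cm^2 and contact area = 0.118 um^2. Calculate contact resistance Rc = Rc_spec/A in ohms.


Step 1: Convert area to cm^2: 0.118 um^2 = 1.1800e-09 cm^2
Step 2: Rc = Rc_spec / A = 9.559e-06 / 1.1800e-09
Step 3: Rc = 8.10e+03 ohms

8.10e+03


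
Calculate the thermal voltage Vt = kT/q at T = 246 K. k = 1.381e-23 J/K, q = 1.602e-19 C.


Step 1: kT = 1.381e-23 * 246 = 3.39726e-21 J
Step 2: Vt = kT/q = 3.39726e-21 / 1.602e-19
Step 3: Vt = 0.02121 V

0.02121


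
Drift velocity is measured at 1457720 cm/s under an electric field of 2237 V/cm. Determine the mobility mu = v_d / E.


Step 1: mu = v_d / E
Step 2: mu = 1457720 / 2237
Step 3: mu = 651.64 cm^2/(V*s)

651.64


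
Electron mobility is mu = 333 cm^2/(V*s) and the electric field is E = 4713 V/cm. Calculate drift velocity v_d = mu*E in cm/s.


Step 1: v_d = mu * E
Step 2: v_d = 333 * 4713 = 1569429
Step 3: v_d = 1.57e+06 cm/s

1.57e+06


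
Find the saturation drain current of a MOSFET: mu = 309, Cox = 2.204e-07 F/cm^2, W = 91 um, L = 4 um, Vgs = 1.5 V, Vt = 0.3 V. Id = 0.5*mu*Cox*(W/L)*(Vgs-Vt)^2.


Step 1: Overdrive voltage Vov = Vgs - Vt = 1.5 - 0.3 = 1.2 V
Step 2: W/L = 91/4 = 22.75
Step 3: Id = 0.5 * 309 * 2.204e-07 * 22.75 * 1.2^2
Step 4: Id = 1.12e-03 A

1.12e-03


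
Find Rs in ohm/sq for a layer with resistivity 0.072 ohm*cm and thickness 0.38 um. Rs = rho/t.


Step 1: Convert thickness to cm: t = 0.38 um = 3.8000e-05 cm
Step 2: Rs = rho / t = 0.072 / 3.8000e-05
Step 3: Rs = 1894.7 ohm/sq

1894.7


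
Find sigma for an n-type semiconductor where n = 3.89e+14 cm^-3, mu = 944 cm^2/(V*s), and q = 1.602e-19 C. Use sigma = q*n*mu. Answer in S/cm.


Step 1: sigma = q * n * mu
Step 2: sigma = 1.602e-19 * 3.89e+14 * 944
Step 3: sigma = 5.883e-02 S/cm

5.883e-02


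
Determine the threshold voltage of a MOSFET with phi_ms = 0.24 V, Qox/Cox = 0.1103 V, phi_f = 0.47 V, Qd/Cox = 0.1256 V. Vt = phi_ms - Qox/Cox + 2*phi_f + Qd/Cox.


Step 1: Vt = phi_ms - Qox/Cox + 2*phi_f + Qd/Cox
Step 2: Vt = 0.24 - 0.1103 + 2*0.47 + 0.1256
Step 3: Vt = 0.24 - 0.1103 + 0.94 + 0.1256
Step 4: Vt = 1.1953 V

1.1953


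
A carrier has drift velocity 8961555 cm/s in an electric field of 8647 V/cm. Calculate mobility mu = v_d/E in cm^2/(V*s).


Step 1: mu = v_d / E
Step 2: mu = 8961555 / 8647
Step 3: mu = 1036.38 cm^2/(V*s)

1036.38


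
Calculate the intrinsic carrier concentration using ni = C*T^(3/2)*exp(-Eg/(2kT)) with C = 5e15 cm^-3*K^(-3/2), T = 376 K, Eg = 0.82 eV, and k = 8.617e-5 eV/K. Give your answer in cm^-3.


Step 1: Compute kT = 8.617e-5 * 376 = 0.03239992 eV
Step 2: Exponent = -Eg/(2kT) = -0.82/(2*0.03239992) = -12.65435
Step 3: T^(3/2) = 376^1.5 = 7290.91
Step 4: ni = 5e15 * 7290.91 * exp(-12.65435) = 1.16e+14 cm^-3

1.16e+14


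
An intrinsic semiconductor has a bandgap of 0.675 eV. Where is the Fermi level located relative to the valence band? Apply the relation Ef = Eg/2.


Step 1: For an intrinsic semiconductor, the Fermi level sits at midgap.
Step 2: Ef = Eg / 2 = 0.675 / 2 = 0.3375 eV

0.3375


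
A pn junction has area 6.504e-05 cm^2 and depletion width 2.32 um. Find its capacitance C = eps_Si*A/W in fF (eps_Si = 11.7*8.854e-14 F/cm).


Step 1: eps_Si = 11.7 * 8.854e-14 = 1.035918e-12 F/cm
Step 2: W in cm = 2.32 * 1e-4 = 2.32e-04 cm
Step 3: C = 1.035918e-12 * 6.504e-05 / 2.32e-04 = 2.904143e-13 F
Step 4: C = 290.41 fF

290.41


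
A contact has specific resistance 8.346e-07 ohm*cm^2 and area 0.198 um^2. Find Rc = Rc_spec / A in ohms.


Step 1: Convert area to cm^2: 0.198 um^2 = 1.9800e-09 cm^2
Step 2: Rc = Rc_spec / A = 8.346e-07 / 1.9800e-09
Step 3: Rc = 4.22e+02 ohms

4.22e+02


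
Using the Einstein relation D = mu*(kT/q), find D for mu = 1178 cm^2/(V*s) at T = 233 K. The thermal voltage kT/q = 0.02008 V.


Step 1: D = mu * (kT/q)
Step 2: D = 1178 * 0.02008
Step 3: D = 23.65 cm^2/s

23.65


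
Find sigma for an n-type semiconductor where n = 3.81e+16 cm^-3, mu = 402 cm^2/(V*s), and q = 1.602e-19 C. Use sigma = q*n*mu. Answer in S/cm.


Step 1: sigma = q * n * mu
Step 2: sigma = 1.602e-19 * 3.81e+16 * 402
Step 3: sigma = 2.454e+00 S/cm

2.454e+00


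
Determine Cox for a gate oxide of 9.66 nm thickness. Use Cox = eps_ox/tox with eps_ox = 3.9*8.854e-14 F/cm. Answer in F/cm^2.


Step 1: eps_ox = 3.9 * 8.854e-14 = 3.45306e-13 F/cm
Step 2: tox in cm = 9.66 nm * 1e-7 = 9.6600e-07 cm
Step 3: Cox = 3.45306e-13 / 9.6600e-07 = 3.57e-07 F/cm^2

3.57e-07


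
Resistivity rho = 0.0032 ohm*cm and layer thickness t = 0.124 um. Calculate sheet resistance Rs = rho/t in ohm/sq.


Step 1: Convert thickness to cm: t = 0.124 um = 1.2400e-05 cm
Step 2: Rs = rho / t = 0.0032 / 1.2400e-05
Step 3: Rs = 258.1 ohm/sq

258.1


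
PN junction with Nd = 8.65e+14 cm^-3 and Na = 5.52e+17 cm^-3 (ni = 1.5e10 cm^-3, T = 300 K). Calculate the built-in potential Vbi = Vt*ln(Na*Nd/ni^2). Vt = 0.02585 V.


Step 1: Compute Na*Nd/ni^2 = 5.52e+17 * 8.65e+14 / (1.5e10)^2 = 2.1221e+12
Step 2: ln(2.1221e+12) = 28.3834
Step 3: Vbi = 0.02585 * 28.3834 = 0.734 V

0.734


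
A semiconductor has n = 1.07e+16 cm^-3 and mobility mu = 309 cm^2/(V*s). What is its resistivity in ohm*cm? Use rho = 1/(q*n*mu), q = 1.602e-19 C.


Step 1: sigma = q * n * mu = 1.602e-19 * 1.07e+16 * 309 = 5.29669e-01 S/cm
Step 2: rho = 1 / sigma = 1 / 5.29669e-01 = 1.888 ohm*cm

1.888


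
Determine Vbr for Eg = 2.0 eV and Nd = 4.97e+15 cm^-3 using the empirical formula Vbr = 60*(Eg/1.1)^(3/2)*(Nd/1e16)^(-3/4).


Step 1: Eg/1.1 = 2.0/1.1 = 1.818182
Step 2: (Eg/1.1)^1.5 = 1.818182^1.5 = 2.451636
Step 3: (Nd/1e16)^(-0.75) = (0.497)^(-0.75) = 1.689401
Step 4: Vbr = 60 * 2.451636 * 1.689401 = 248.5 V

248.5


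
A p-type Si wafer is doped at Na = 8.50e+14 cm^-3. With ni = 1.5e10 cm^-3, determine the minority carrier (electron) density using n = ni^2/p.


Step 1: Majority hole concentration p ≈ Na = 8.50e+14 cm^-3
Step 2: n = ni^2 / Na = (1.5e10)^2 / 8.50e+14
Step 3: n = 2.65e+05 cm^-3

2.65e+05


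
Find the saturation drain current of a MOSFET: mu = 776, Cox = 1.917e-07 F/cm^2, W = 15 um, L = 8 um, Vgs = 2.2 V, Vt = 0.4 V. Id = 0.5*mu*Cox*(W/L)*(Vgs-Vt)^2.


Step 1: Overdrive voltage Vov = Vgs - Vt = 2.2 - 0.4 = 1.8 V
Step 2: W/L = 15/8 = 1.875
Step 3: Id = 0.5 * 776 * 1.917e-07 * 1.875 * 1.8^2
Step 4: Id = 4.52e-04 A

4.52e-04


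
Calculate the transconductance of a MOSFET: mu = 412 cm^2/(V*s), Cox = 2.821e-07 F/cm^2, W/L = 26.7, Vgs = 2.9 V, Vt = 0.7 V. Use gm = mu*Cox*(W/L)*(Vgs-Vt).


Step 1: Vov = Vgs - Vt = 2.9 - 0.7 = 2.2 V
Step 2: gm = mu * Cox * (W/L) * Vov
Step 3: gm = 412 * 2.821e-07 * 26.7 * 2.2 = 6.83e-03 S

6.83e-03


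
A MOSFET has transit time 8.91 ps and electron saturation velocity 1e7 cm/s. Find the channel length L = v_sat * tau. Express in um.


Step 1: tau in seconds = 8.91 ps * 1e-12 = 8.9100e-12 s
Step 2: L = v_sat * tau = 1e7 * 8.9100e-12 = 8.9100e-05 cm
Step 3: L in um = 8.9100e-05 * 1e4 = 0.891 um

0.891


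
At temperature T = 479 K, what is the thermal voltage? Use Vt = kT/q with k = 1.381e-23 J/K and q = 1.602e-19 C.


Step 1: kT = 1.381e-23 * 479 = 6.61499e-21 J
Step 2: Vt = kT/q = 6.61499e-21 / 1.602e-19
Step 3: Vt = 0.04129 V

0.04129


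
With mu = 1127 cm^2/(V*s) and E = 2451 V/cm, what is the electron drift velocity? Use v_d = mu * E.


Step 1: v_d = mu * E
Step 2: v_d = 1127 * 2451 = 2762277
Step 3: v_d = 2.76e+06 cm/s

2.76e+06


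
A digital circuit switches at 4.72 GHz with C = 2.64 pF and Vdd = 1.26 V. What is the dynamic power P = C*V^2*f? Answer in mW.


Step 1: V^2 = 1.26^2 = 1.5876 V^2
Step 2: P = C*V^2*f = 2.64e-12 F * 1.5876 * 4.72e9 Hz
Step 3: P = 1.978276608e-02 W
Step 4: P = 19.783 mW

19.783


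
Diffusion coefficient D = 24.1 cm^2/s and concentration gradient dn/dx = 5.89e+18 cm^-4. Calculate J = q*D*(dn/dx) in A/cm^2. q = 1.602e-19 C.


Step 1: J = q * D * (dn/dx)
Step 2: J = 1.602e-19 * 24.1 * 5.89e+18
Step 3: J = 2.27e+01 A/cm^2

2.27e+01


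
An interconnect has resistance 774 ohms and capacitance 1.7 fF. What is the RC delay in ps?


Step 1: tau = R * C
Step 2: tau = 774 * 1.7 fF = 774 * 1.7e-15 F
Step 3: tau = 1.3158e-12 s = 1.3158 ps

1.3158


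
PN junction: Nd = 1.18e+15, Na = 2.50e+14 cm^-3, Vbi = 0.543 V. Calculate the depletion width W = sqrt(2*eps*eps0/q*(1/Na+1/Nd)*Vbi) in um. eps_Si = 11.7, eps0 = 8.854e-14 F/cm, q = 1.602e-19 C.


Step 1: 1/Na + 1/Nd = 1/2.50e+14 + 1/1.18e+15 = 4.84746e-15
Step 2: 2*eps*eps0/q = 2*11.7*8.854e-14/1.602e-19 = 1.293281e+07
Step 3: W^2 = 1.293281e+07 * 4.84746e-15 * 0.543 = 3.40414e-08
Step 4: W = sqrt(3.40414e-08) = 1.845e-04 cm = 1.845 um

1.845


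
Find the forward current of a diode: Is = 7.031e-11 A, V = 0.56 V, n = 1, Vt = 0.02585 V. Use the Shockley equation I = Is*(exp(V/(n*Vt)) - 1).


Step 1: V/(n*Vt) = 0.56/(1*0.02585) = 21.6634
Step 2: exp(21.6634) = 2.5603e+09
Step 3: I = 7.031e-11 * (2.5603e+09 - 1) = 1.80e-01 A

1.80e-01


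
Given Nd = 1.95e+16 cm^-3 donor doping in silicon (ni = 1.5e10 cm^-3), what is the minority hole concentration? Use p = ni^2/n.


Step 1: Since Nd >> ni, n ≈ Nd = 1.95e+16 cm^-3
Step 2: p = ni^2 / n = (1.5e10)^2 / 1.95e+16
Step 3: p = 2.25e20 / 1.95e+16 = 1.15e+04 cm^-3

1.15e+04


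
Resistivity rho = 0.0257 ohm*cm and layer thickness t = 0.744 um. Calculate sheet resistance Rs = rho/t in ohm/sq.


Step 1: Convert thickness to cm: t = 0.744 um = 7.4400e-05 cm
Step 2: Rs = rho / t = 0.0257 / 7.4400e-05
Step 3: Rs = 345.4 ohm/sq

345.4


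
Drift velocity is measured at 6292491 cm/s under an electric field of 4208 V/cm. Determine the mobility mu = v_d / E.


Step 1: mu = v_d / E
Step 2: mu = 6292491 / 4208
Step 3: mu = 1495.36 cm^2/(V*s)

1495.36


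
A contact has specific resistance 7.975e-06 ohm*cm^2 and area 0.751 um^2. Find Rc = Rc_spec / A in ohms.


Step 1: Convert area to cm^2: 0.751 um^2 = 7.5100e-09 cm^2
Step 2: Rc = Rc_spec / A = 7.975e-06 / 7.5100e-09
Step 3: Rc = 1.06e+03 ohms

1.06e+03


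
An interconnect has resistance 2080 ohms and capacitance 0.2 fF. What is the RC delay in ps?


Step 1: tau = R * C
Step 2: tau = 2080 * 0.2 fF = 2080 * 2.0e-16 F
Step 3: tau = 4.16e-13 s = 0.416 ps

0.416


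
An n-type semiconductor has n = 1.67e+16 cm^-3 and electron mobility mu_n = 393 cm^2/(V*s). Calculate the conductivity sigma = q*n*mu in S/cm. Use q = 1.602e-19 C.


Step 1: sigma = q * n * mu
Step 2: sigma = 1.602e-19 * 1.67e+16 * 393
Step 3: sigma = 1.051e+00 S/cm

1.051e+00


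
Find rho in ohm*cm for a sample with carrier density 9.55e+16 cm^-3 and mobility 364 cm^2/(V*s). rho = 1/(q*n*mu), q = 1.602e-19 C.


Step 1: sigma = q * n * mu = 1.602e-19 * 9.55e+16 * 364 = 5.56887e+00 S/cm
Step 2: rho = 1 / sigma = 1 / 5.56887e+00 = 0.1796 ohm*cm

0.1796


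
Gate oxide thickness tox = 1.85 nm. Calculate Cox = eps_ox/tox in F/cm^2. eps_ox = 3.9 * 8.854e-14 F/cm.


Step 1: eps_ox = 3.9 * 8.854e-14 = 3.45306e-13 F/cm
Step 2: tox in cm = 1.85 nm * 1e-7 = 1.8500e-07 cm
Step 3: Cox = 3.45306e-13 / 1.8500e-07 = 1.87e-06 F/cm^2

1.87e-06


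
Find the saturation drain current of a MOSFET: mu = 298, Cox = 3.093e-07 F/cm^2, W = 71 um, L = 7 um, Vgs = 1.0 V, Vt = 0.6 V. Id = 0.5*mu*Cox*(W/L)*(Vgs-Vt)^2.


Step 1: Overdrive voltage Vov = Vgs - Vt = 1.0 - 0.6 = 0.4 V
Step 2: W/L = 71/7 = 10.1429
Step 3: Id = 0.5 * 298 * 3.093e-07 * 10.1429 * 0.4^2
Step 4: Id = 7.48e-05 A

7.48e-05


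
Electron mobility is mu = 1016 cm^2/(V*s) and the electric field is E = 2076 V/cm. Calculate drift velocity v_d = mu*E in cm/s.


Step 1: v_d = mu * E
Step 2: v_d = 1016 * 2076 = 2109216
Step 3: v_d = 2.11e+06 cm/s

2.11e+06


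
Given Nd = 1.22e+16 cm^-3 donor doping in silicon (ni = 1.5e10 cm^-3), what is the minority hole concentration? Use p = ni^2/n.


Step 1: Since Nd >> ni, n ≈ Nd = 1.22e+16 cm^-3
Step 2: p = ni^2 / n = (1.5e10)^2 / 1.22e+16
Step 3: p = 2.25e20 / 1.22e+16 = 1.84e+04 cm^-3

1.84e+04


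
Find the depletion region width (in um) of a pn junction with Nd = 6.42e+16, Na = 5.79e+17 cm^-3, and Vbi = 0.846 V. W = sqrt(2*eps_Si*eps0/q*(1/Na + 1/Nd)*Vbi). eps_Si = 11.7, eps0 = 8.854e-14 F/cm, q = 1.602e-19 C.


Step 1: 1/Na + 1/Nd = 1/5.79e+17 + 1/6.42e+16 = 1.73034e-17
Step 2: 2*eps*eps0/q = 2*11.7*8.854e-14/1.602e-19 = 1.293281e+07
Step 3: W^2 = 1.293281e+07 * 1.73034e-17 * 0.846 = 1.89319e-10
Step 4: W = sqrt(1.89319e-10) = 1.376e-05 cm = 0.1376 um

0.1376


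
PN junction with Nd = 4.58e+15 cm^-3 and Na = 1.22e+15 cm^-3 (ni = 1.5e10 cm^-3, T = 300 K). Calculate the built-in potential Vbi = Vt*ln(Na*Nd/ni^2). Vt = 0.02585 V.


Step 1: Compute Na*Nd/ni^2 = 1.22e+15 * 4.58e+15 / (1.5e10)^2 = 2.4834e+10
Step 2: ln(2.4834e+10) = 23.9355
Step 3: Vbi = 0.02585 * 23.9355 = 0.619 V

0.619


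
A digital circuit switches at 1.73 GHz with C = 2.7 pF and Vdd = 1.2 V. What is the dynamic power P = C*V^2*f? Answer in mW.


Step 1: V^2 = 1.2^2 = 1.44 V^2
Step 2: P = C*V^2*f = 2.7e-12 F * 1.44 * 1.73e9 Hz
Step 3: P = 6.72624e-03 W
Step 4: P = 6.726 mW

6.726


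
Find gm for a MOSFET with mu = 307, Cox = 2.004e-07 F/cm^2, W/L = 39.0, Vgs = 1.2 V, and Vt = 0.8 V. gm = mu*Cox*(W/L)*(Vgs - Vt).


Step 1: Vov = Vgs - Vt = 1.2 - 0.8 = 0.4 V
Step 2: gm = mu * Cox * (W/L) * Vov
Step 3: gm = 307 * 2.004e-07 * 39.0 * 0.4 = 9.60e-04 S

9.60e-04


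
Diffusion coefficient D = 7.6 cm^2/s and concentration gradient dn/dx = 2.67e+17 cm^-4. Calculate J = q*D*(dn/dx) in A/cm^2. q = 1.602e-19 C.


Step 1: J = q * D * (dn/dx)
Step 2: J = 1.602e-19 * 7.6 * 2.67e+17
Step 3: J = 3.25e-01 A/cm^2

3.25e-01


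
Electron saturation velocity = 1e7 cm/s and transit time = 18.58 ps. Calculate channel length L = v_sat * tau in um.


Step 1: tau in seconds = 18.58 ps * 1e-12 = 1.8580e-11 s
Step 2: L = v_sat * tau = 1e7 * 1.8580e-11 = 1.8580e-04 cm
Step 3: L in um = 1.8580e-04 * 1e4 = 1.858 um

1.858


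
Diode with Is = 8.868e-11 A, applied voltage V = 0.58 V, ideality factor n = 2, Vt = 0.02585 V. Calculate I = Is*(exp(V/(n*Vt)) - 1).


Step 1: V/(n*Vt) = 0.58/(2*0.02585) = 11.2186
Step 2: exp(11.2186) = 7.4503e+04
Step 3: I = 8.868e-11 * (7.4503e+04 - 1) = 6.61e-06 A

6.61e-06


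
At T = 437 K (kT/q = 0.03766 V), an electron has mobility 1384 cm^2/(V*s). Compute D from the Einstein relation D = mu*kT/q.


Step 1: D = mu * (kT/q)
Step 2: D = 1384 * 0.03766
Step 3: D = 52.12 cm^2/s

52.12


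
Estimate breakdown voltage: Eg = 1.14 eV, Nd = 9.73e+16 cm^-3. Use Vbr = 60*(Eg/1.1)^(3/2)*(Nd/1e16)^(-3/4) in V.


Step 1: Eg/1.1 = 1.14/1.1 = 1.036364
Step 2: (Eg/1.1)^1.5 = 1.036364^1.5 = 1.055039
Step 3: (Nd/1e16)^(-0.75) = (9.73)^(-0.75) = 0.181516
Step 4: Vbr = 60 * 1.055039 * 0.181516 = 11.5 V

11.5


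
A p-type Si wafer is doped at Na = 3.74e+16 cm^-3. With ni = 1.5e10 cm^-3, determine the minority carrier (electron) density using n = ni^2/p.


Step 1: Majority hole concentration p ≈ Na = 3.74e+16 cm^-3
Step 2: n = ni^2 / Na = (1.5e10)^2 / 3.74e+16
Step 3: n = 6.02e+03 cm^-3

6.02e+03


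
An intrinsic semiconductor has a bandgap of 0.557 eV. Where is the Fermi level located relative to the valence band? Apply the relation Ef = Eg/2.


Step 1: For an intrinsic semiconductor, the Fermi level sits at midgap.
Step 2: Ef = Eg / 2 = 0.557 / 2 = 0.2785 eV

0.2785


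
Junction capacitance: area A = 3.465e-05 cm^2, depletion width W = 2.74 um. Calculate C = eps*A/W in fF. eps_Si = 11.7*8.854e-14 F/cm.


Step 1: eps_Si = 11.7 * 8.854e-14 = 1.035918e-12 F/cm
Step 2: W in cm = 2.74 * 1e-4 = 2.74e-04 cm
Step 3: C = 1.035918e-12 * 3.465e-05 / 2.74e-04 = 1.310020e-13 F
Step 4: C = 131.0 fF

131.0


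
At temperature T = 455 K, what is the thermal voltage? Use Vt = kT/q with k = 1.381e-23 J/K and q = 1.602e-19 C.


Step 1: kT = 1.381e-23 * 455 = 6.28355e-21 J
Step 2: Vt = kT/q = 6.28355e-21 / 1.602e-19
Step 3: Vt = 0.03922 V

0.03922


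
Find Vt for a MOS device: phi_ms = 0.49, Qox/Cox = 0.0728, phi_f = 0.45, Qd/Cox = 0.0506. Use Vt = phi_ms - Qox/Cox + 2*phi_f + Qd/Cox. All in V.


Step 1: Vt = phi_ms - Qox/Cox + 2*phi_f + Qd/Cox
Step 2: Vt = 0.49 - 0.0728 + 2*0.45 + 0.0506
Step 3: Vt = 0.49 - 0.0728 + 0.9 + 0.0506
Step 4: Vt = 1.3678 V

1.3678


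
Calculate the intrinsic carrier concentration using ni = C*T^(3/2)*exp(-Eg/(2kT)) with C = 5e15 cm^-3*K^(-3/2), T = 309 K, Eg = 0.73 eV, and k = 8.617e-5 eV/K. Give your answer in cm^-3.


Step 1: Compute kT = 8.617e-5 * 309 = 0.02662653 eV
Step 2: Exponent = -Eg/(2kT) = -0.73/(2*0.02662653) = -13.70813
Step 3: T^(3/2) = 309^1.5 = 5431.72
Step 4: ni = 5e15 * 5431.72 * exp(-13.70813) = 3.02e+13 cm^-3

3.02e+13


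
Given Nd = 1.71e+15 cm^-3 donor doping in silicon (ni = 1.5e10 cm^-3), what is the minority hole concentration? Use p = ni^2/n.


Step 1: Since Nd >> ni, n ≈ Nd = 1.71e+15 cm^-3
Step 2: p = ni^2 / n = (1.5e10)^2 / 1.71e+15
Step 3: p = 2.25e20 / 1.71e+15 = 1.32e+05 cm^-3

1.32e+05


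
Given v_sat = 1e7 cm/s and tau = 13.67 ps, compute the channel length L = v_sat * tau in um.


Step 1: tau in seconds = 13.67 ps * 1e-12 = 1.3670e-11 s
Step 2: L = v_sat * tau = 1e7 * 1.3670e-11 = 1.3670e-04 cm
Step 3: L in um = 1.3670e-04 * 1e4 = 1.367 um

1.367


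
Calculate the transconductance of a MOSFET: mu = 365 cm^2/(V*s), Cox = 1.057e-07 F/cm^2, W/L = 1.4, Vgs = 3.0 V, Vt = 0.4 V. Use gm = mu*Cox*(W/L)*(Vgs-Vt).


Step 1: Vov = Vgs - Vt = 3.0 - 0.4 = 2.6 V
Step 2: gm = mu * Cox * (W/L) * Vov
Step 3: gm = 365 * 1.057e-07 * 1.4 * 2.6 = 1.40e-04 S

1.40e-04


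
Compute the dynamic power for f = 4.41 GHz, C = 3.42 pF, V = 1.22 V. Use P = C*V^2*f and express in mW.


Step 1: V^2 = 1.22^2 = 1.4884 V^2
Step 2: P = C*V^2*f = 3.42e-12 F * 1.4884 * 4.41e9 Hz
Step 3: P = 2.244834648e-02 W
Step 4: P = 22.448 mW

22.448


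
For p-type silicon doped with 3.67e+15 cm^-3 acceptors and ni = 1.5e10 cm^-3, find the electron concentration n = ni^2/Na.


Step 1: Majority hole concentration p ≈ Na = 3.67e+15 cm^-3
Step 2: n = ni^2 / Na = (1.5e10)^2 / 3.67e+15
Step 3: n = 6.13e+04 cm^-3

6.13e+04


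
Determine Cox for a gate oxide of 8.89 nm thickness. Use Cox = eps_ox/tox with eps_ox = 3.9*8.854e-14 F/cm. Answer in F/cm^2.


Step 1: eps_ox = 3.9 * 8.854e-14 = 3.45306e-13 F/cm
Step 2: tox in cm = 8.89 nm * 1e-7 = 8.8900e-07 cm
Step 3: Cox = 3.45306e-13 / 8.8900e-07 = 3.88e-07 F/cm^2

3.88e-07


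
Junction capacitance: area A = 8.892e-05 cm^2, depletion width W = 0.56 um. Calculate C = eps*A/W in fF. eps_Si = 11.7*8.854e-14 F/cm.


Step 1: eps_Si = 11.7 * 8.854e-14 = 1.035918e-12 F/cm
Step 2: W in cm = 0.56 * 1e-4 = 5.60e-05 cm
Step 3: C = 1.035918e-12 * 8.892e-05 / 5.60e-05 = 1.644890e-12 F
Step 4: C = 1644.89 fF

1644.89


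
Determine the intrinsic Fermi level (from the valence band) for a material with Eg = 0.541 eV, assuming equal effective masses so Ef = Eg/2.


Step 1: For an intrinsic semiconductor, the Fermi level sits at midgap.
Step 2: Ef = Eg / 2 = 0.541 / 2 = 0.2705 eV

0.2705


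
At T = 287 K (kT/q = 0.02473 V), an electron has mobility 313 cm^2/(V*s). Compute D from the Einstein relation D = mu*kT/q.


Step 1: D = mu * (kT/q)
Step 2: D = 313 * 0.02473
Step 3: D = 7.74 cm^2/s

7.74


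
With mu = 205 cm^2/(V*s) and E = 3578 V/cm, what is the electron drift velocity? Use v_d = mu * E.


Step 1: v_d = mu * E
Step 2: v_d = 205 * 3578 = 733490
Step 3: v_d = 7.33e+05 cm/s

7.33e+05


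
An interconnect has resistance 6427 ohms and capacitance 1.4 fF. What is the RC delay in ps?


Step 1: tau = R * C
Step 2: tau = 6427 * 1.4 fF = 6427 * 1.4e-15 F
Step 3: tau = 8.9978e-12 s = 8.9978 ps

8.9978


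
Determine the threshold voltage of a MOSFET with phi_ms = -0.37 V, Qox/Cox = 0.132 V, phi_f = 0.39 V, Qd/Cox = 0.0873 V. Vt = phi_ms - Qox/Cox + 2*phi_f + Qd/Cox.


Step 1: Vt = phi_ms - Qox/Cox + 2*phi_f + Qd/Cox
Step 2: Vt = -0.37 - 0.132 + 2*0.39 + 0.0873
Step 3: Vt = -0.37 - 0.132 + 0.78 + 0.0873
Step 4: Vt = 0.3653 V

0.3653


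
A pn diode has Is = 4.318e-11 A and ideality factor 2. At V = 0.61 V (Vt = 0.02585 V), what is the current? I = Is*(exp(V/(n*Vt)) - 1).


Step 1: V/(n*Vt) = 0.61/(2*0.02585) = 11.7988
Step 2: exp(11.7988) = 1.3309e+05
Step 3: I = 4.318e-11 * (1.3309e+05 - 1) = 5.75e-06 A

5.75e-06
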